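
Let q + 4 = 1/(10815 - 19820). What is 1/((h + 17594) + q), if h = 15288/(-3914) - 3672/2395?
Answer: 8441314015/148436798821763 ≈ 5.6868e-5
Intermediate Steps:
h = -25493484/4687015 (h = 15288*(-1/3914) - 3672*1/2395 = -7644/1957 - 3672/2395 = -25493484/4687015 ≈ -5.4392)
q = -36021/9005 (q = -4 + 1/(10815 - 19820) = -4 + 1/(-9005) = -4 - 1/9005 = -36021/9005 ≈ -4.0001)
1/((h + 17594) + q) = 1/((-25493484/4687015 + 17594) - 36021/9005) = 1/(82437848426/4687015 - 36021/9005) = 1/(148436798821763/8441314015) = 8441314015/148436798821763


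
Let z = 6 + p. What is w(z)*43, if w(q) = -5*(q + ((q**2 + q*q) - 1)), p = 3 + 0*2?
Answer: -36550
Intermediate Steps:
p = 3 (p = 3 + 0 = 3)
z = 9 (z = 6 + 3 = 9)
w(q) = 5 - 10*q**2 - 5*q (w(q) = -5*(q + ((q**2 + q**2) - 1)) = -5*(q + (2*q**2 - 1)) = -5*(q + (-1 + 2*q**2)) = -5*(-1 + q + 2*q**2) = 5 - 10*q**2 - 5*q)
w(z)*43 = (5 - 10*9**2 - 5*9)*43 = (5 - 10*81 - 45)*43 = (5 - 810 - 45)*43 = -850*43 = -36550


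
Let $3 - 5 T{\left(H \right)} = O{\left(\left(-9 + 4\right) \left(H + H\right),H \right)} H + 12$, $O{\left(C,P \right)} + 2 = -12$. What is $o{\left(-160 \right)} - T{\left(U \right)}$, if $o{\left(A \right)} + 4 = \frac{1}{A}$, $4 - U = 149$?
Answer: $\frac{64607}{160} \approx 403.79$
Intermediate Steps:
$U = -145$ ($U = 4 - 149 = -145$)
$o{\left(A \right)} = -4 + \frac{1}{A}$
$O{\left(C,P \right)} = -14$ ($O{\left(C,P \right)} = -2 - 12 = -14$)
$T{\left(H \right)} = - \frac{9}{5} + \frac{14 H}{5}$ ($T{\left(H \right)} = \frac{3}{5} - \frac{- 14 H + 12}{5} = \frac{3}{5} - \frac{12 - 14 H}{5} = \frac{3}{5} + \left(- \frac{12}{5} + \frac{14 H}{5}\right) = - \frac{9}{5} + \frac{14 H}{5}$)
$o{\left(-160 \right)} - T{\left(U \right)} = \left(-4 + \frac{1}{-160}\right) - \left(- \frac{9}{5} + \frac{14}{5} \left(-145\right)\right) = \left(-4 - \frac{1}{160}\right) - \left(- \frac{9}{5} - 406\right) = - \frac{641}{160} - - \frac{2039}{5} = - \frac{641}{160} + \frac{2039}{5} = \frac{64607}{160}$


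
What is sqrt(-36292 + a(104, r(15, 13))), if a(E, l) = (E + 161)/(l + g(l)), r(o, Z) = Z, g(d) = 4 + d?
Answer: I*sqrt(1306194)/6 ≈ 190.48*I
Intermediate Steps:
a(E, l) = (161 + E)/(4 + 2*l) (a(E, l) = (E + 161)/(l + (4 + l)) = (161 + E)/(4 + 2*l))
sqrt(-36292 + a(104, r(15, 13))) = sqrt(-36292 + (161 + 104)/(2*(2 + 13))) = sqrt(-36292 + (1/2)*265/15) = sqrt(-36292 + (1/2)*(1/15)*265) = sqrt(-36292 + 53/6) = sqrt(-217699/6) = I*sqrt(1306194)/6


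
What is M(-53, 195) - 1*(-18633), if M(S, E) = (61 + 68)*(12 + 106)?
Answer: 33855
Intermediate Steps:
M(S, E) = 15222 (M(S, E) = 129*118 = 15222)
M(-53, 195) - 1*(-18633) = 15222 - 1*(-18633) = 15222 + 18633 = 33855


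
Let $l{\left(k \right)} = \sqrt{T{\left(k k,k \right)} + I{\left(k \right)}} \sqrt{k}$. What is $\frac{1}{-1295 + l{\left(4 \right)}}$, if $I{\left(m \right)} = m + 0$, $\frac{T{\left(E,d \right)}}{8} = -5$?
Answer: $- \frac{1295}{1677169} - \frac{12 i}{1677169} \approx -0.00077213 - 7.1549 \cdot 10^{-6} i$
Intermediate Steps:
$T{\left(E,d \right)} = -40$ ($T{\left(E,d \right)} = 8 \left(-5\right) = -40$)
$I{\left(m \right)} = m$
$l{\left(k \right)} = \sqrt{k} \sqrt{-40 + k}$ ($l{\left(k \right)} = \sqrt{-40 + k} \sqrt{k} = \sqrt{k} \sqrt{-40 + k}$)
$\frac{1}{-1295 + l{\left(4 \right)}} = \frac{1}{-1295 + \sqrt{4} \sqrt{-40 + 4}} = \frac{1}{-1295 + 2 \sqrt{-36}} = \frac{1}{-1295 + 2 \cdot 6 i} = \frac{1}{-1295 + 12 i} = \frac{-1295 - 12 i}{1677169}$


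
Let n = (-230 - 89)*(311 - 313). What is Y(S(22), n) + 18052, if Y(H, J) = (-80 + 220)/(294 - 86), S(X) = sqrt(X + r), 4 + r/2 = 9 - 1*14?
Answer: 938739/52 ≈ 18053.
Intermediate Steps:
r = -18 (r = -8 + 2*(9 - 1*14) = -8 + 2*(9 - 14) = -8 + 2*(-5) = -8 - 10 = -18)
S(X) = sqrt(-18 + X) (S(X) = sqrt(X - 18) = sqrt(-18 + X))
n = 638 (n = -319*(-2) = 638)
Y(H, J) = 35/52 (Y(H, J) = 140/208 = 140*(1/208) = 35/52)
Y(S(22), n) + 18052 = 35/52 + 18052 = 938739/52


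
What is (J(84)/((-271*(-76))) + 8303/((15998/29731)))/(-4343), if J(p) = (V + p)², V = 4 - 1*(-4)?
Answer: -1555811425/437881258 ≈ -3.5530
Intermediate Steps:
V = 8 (V = 4 + 4 = 8)
J(p) = (8 + p)²
(J(84)/((-271*(-76))) + 8303/((15998/29731)))/(-4343) = ((8 + 84)²/((-271*(-76))) + 8303/((15998/29731)))/(-4343) = (92²/20596 + 8303/((15998*(1/29731))))*(-1/4343) = (8464*(1/20596) + 8303/(15998/29731))*(-1/4343) = (2116/5149 + 8303*(29731/15998))*(-1/4343) = (2116/5149 + 12992447/842)*(-1/4343) = (66899891275/4335458)*(-1/4343) = -1555811425/437881258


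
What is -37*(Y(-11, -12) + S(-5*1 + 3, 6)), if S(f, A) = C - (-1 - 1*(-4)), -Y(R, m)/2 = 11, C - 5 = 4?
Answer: 592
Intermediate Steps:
C = 9 (C = 5 + 4 = 9)
Y(R, m) = -22 (Y(R, m) = -2*11 = -22)
S(f, A) = 6 (S(f, A) = 9 - (-1 - 1*(-4)) = 9 - (-1 + 4) = 9 - 1*3 = 9 - 3 = 6)
-37*(Y(-11, -12) + S(-5*1 + 3, 6)) = -37*(-22 + 6) = -37*(-16) = 592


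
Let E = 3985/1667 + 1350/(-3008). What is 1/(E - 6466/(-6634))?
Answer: 8316276256/24253543299 ≈ 0.34289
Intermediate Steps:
E = 4868215/2507168 (E = 3985*(1/1667) + 1350*(-1/3008) = 3985/1667 - 675/1504 = 4868215/2507168 ≈ 1.9417)
1/(E - 6466/(-6634)) = 1/(4868215/2507168 - 6466/(-6634)) = 1/(4868215/2507168 - 6466*(-1/6634)) = 1/(4868215/2507168 + 3233/3317) = 1/(24253543299/8316276256) = 8316276256/24253543299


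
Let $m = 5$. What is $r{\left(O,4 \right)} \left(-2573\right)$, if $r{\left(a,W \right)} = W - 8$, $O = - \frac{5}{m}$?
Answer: $10292$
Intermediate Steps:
$O = -1$ ($O = - \frac{5}{5} = \left(-5\right) \frac{1}{5} = -1$)
$r{\left(a,W \right)} = -8 + W$ ($r{\left(a,W \right)} = W - 8 = -8 + W$)
$r{\left(O,4 \right)} \left(-2573\right) = \left(-8 + 4\right) \left(-2573\right) = \left(-4\right) \left(-2573\right) = 10292$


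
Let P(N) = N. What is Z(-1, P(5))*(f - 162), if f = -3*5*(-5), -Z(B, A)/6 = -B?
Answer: 522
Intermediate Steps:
Z(B, A) = 6*B (Z(B, A) = -(-6)*B = 6*B)
f = 75 (f = -15*(-5) = 75)
Z(-1, P(5))*(f - 162) = (6*(-1))*(75 - 162) = -6*(-87) = 522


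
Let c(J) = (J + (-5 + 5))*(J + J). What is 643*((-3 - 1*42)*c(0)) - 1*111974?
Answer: -111974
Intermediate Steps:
c(J) = 2*J² (c(J) = (J + 0)*(2*J) = J*(2*J) = 2*J²)
643*((-3 - 1*42)*c(0)) - 1*111974 = 643*((-3 - 1*42)*(2*0²)) - 1*111974 = 643*((-3 - 42)*(2*0)) - 111974 = 643*(-45*0) - 111974 = 643*0 - 111974 = 0 - 111974 = -111974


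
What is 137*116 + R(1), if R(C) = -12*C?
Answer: 15880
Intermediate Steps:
137*116 + R(1) = 137*116 - 12*1 = 15892 - 12 = 15880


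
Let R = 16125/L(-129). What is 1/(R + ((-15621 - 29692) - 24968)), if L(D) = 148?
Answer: -148/10385463 ≈ -1.4251e-5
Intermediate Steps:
R = 16125/148 ≈ 108.95
1/(R + ((-15621 - 29692) - 24968)) = 1/(16125/148 + ((-15621 - 29692) - 24968)) = 1/(16125/148 + (-45313 - 24968)) = 1/(16125/148 - 70281) = 1/(-10385463/148) = -148/10385463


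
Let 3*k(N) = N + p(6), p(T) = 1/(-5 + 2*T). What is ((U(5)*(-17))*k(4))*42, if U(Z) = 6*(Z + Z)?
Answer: -59160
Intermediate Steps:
U(Z) = 12*Z (U(Z) = 6*(2*Z) = 12*Z)
k(N) = 1/21 + N/3 (k(N) = (N + 1/(-5 + 2*6))/3 = (N + 1/(-5 + 12))/3 = (N + 1/7)/3 = (N + ⅐)/3 = (⅐ + N)/3 = 1/21 + N/3)
((U(5)*(-17))*k(4))*42 = (((12*5)*(-17))*(1/21 + (⅓)*4))*42 = ((60*(-17))*(1/21 + 4/3))*42 = -1020*29/21*42 = -9860/7*42 = -59160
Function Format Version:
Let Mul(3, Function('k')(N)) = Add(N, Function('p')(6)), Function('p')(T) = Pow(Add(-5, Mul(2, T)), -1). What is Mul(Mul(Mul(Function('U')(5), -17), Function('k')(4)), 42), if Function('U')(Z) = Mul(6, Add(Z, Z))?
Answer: -59160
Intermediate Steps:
Function('U')(Z) = Mul(12, Z) (Function('U')(Z) = Mul(6, Mul(2, Z)) = Mul(12, Z))
Function('k')(N) = Add(Rational(1, 21), Mul(Rational(1, 3), N)) (Function('k')(N) = Mul(Rational(1, 3), Add(N, Pow(Add(-5, Mul(2, 6)), -1))) = Mul(Rational(1, 3), Add(N, Pow(Add(-5, 12), -1))) = Mul(Rational(1, 3), Add(N, Pow(7, -1))) = Mul(Rational(1, 3), Add(N, Rational(1, 7))) = Mul(Rational(1, 3), Add(Rational(1, 7), N)) = Add(Rational(1, 21), Mul(Rational(1, 3), N)))
Mul(Mul(Mul(Function('U')(5), -17), Function('k')(4)), 42) = Mul(Mul(Mul(Mul(12, 5), -17), Add(Rational(1, 21), Mul(Rational(1, 3), 4))), 42) = Mul(Mul(Mul(60, -17), Add(Rational(1, 21), Rational(4, 3))), 42) = Mul(Mul(-1020, Rational(29, 21)), 42) = Mul(Rational(-9860, 7), 42) = -59160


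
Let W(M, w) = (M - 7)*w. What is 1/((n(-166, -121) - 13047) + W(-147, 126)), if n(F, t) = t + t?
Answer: -1/32693 ≈ -3.0588e-5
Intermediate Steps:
n(F, t) = 2*t
W(M, w) = w*(-7 + M) (W(M, w) = (-7 + M)*w = w*(-7 + M))
1/((n(-166, -121) - 13047) + W(-147, 126)) = 1/((2*(-121) - 13047) + 126*(-7 - 147)) = 1/((-242 - 13047) + 126*(-154)) = 1/(-13289 - 19404) = 1/(-32693) = -1/32693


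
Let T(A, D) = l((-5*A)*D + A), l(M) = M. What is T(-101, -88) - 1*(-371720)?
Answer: 327179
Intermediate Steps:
T(A, D) = A - 5*A*D (T(A, D) = (-5*A)*D + A = -5*A*D + A = A - 5*A*D)
T(-101, -88) - 1*(-371720) = -101*(1 - 5*(-88)) - 1*(-371720) = -101*(1 + 440) + 371720 = -101*441 + 371720 = -44541 + 371720 = 327179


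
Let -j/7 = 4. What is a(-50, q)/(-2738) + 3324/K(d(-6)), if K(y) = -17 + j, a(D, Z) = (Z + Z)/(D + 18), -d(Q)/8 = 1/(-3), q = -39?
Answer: -48539849/657120 ≈ -73.868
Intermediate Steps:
j = -28 (j = -7*4 = -28)
d(Q) = 8/3 (d(Q) = -8/(-3) = -8*(-⅓) = 8/3)
a(D, Z) = 2*Z/(18 + D) (a(D, Z) = (2*Z)/(18 + D) = 2*Z/(18 + D))
K(y) = -45 (K(y) = -17 - 28 = -45)
a(-50, q)/(-2738) + 3324/K(d(-6)) = (2*(-39)/(18 - 50))/(-2738) + 3324/(-45) = (2*(-39)/(-32))*(-1/2738) + 3324*(-1/45) = (2*(-39)*(-1/32))*(-1/2738) - 1108/15 = (39/16)*(-1/2738) - 1108/15 = -39/43808 - 1108/15 = -48539849/657120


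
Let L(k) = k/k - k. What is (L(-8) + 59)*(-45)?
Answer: -3060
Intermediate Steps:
L(k) = 1 - k
(L(-8) + 59)*(-45) = ((1 - 1*(-8)) + 59)*(-45) = ((1 + 8) + 59)*(-45) = (9 + 59)*(-45) = 68*(-45) = -3060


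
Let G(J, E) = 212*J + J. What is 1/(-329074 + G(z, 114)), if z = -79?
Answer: -1/345901 ≈ -2.8910e-6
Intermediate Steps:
G(J, E) = 213*J
1/(-329074 + G(z, 114)) = 1/(-329074 + 213*(-79)) = 1/(-329074 - 16827) = 1/(-345901) = -1/345901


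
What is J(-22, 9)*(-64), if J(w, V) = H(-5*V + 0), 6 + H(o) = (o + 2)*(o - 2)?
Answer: -128960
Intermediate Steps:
H(o) = -6 + (-2 + o)*(2 + o) (H(o) = -6 + (o + 2)*(o - 2) = -6 + (2 + o)*(-2 + o) = -6 + (-2 + o)*(2 + o))
J(w, V) = -10 + 25*V² (J(w, V) = -10 + (-5*V + 0)² = -10 + (-5*V)² = -10 + 25*V²)
J(-22, 9)*(-64) = (-10 + 25*9²)*(-64) = (-10 + 25*81)*(-64) = (-10 + 2025)*(-64) = 2015*(-64) = -128960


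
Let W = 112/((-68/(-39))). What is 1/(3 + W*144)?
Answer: 17/157299 ≈ 0.00010807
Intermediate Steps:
W = 1092/17 (W = 112/((-68*(-1/39))) = 112/(68/39) = 112*(39/68) = 1092/17 ≈ 64.235)
1/(3 + W*144) = 1/(3 + (1092/17)*144) = 1/(3 + 157248/17) = 1/(157299/17) = 17/157299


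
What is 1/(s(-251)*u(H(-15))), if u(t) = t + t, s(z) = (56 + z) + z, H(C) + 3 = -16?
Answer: 1/16948 ≈ 5.9004e-5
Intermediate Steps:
H(C) = -19 (H(C) = -3 - 16 = -19)
s(z) = 56 + 2*z
u(t) = 2*t
1/(s(-251)*u(H(-15))) = 1/((56 + 2*(-251))*((2*(-19)))) = 1/((56 - 502)*(-38)) = -1/38/(-446) = -1/446*(-1/38) = 1/16948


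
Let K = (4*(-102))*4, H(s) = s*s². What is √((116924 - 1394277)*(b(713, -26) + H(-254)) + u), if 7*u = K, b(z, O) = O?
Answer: √1025672830054306/7 ≈ 4.5752e+6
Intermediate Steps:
H(s) = s³
K = -1632 (K = -408*4 = -1632)
u = -1632/7 (u = (⅐)*(-1632) = -1632/7 ≈ -233.14)
√((116924 - 1394277)*(b(713, -26) + H(-254)) + u) = √((116924 - 1394277)*(-26 + (-254)³) - 1632/7) = √(-1277353*(-26 - 16387064) - 1632/7) = √(-1277353*(-16387090) - 1632/7) = √(20932098572770 - 1632/7) = √(146524690007758/7) = √1025672830054306/7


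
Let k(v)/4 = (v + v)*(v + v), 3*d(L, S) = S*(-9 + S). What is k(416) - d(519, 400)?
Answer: 8150288/3 ≈ 2.7168e+6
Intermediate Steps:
d(L, S) = S*(-9 + S)/3 (d(L, S) = (S*(-9 + S))/3 = S*(-9 + S)/3)
k(v) = 16*v² (k(v) = 4*((v + v)*(v + v)) = 4*((2*v)*(2*v)) = 4*(4*v²) = 16*v²)
k(416) - d(519, 400) = 16*416² - 400*(-9 + 400)/3 = 16*173056 - 400*391/3 = 2768896 - 1*156400/3 = 2768896 - 156400/3 = 8150288/3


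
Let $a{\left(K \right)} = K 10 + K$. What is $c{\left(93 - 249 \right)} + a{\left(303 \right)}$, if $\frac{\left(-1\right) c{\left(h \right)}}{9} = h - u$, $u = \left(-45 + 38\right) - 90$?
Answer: $3864$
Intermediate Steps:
$a{\left(K \right)} = 11 K$ ($a{\left(K \right)} = 10 K + K = 11 K$)
$u = -97$ ($u = -7 - 90 = -97$)
$c{\left(h \right)} = -873 - 9 h$ ($c{\left(h \right)} = - 9 \left(h - -97\right) = - 9 \left(h + 97\right) = - 9 \left(97 + h\right) = -873 - 9 h$)
$c{\left(93 - 249 \right)} + a{\left(303 \right)} = \left(-873 - 9 \left(93 - 249\right)\right) + 11 \cdot 303 = \left(-873 - -1404\right) + 3333 = \left(-873 + 1404\right) + 3333 = 531 + 3333 = 3864$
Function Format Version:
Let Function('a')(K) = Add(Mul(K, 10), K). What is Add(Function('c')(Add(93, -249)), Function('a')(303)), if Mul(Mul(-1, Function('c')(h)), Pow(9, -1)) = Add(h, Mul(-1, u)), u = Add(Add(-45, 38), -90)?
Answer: 3864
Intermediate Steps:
Function('a')(K) = Mul(11, K) (Function('a')(K) = Add(Mul(10, K), K) = Mul(11, K))
u = -97 (u = Add(-7, -90) = -97)
Function('c')(h) = Add(-873, Mul(-9, h)) (Function('c')(h) = Mul(-9, Add(h, Mul(-1, -97))) = Mul(-9, Add(h, 97)) = Mul(-9, Add(97, h)) = Add(-873, Mul(-9, h)))
Add(Function('c')(Add(93, -249)), Function('a')(303)) = Add(Add(-873, Mul(-9, Add(93, -249))), Mul(11, 303)) = Add(Add(-873, Mul(-9, -156)), 3333) = Add(Add(-873, 1404), 3333) = Add(531, 3333) = 3864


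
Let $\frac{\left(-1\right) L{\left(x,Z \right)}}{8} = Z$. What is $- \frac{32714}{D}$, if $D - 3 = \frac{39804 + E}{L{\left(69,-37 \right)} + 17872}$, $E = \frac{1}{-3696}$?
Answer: $- \frac{2196710030592}{348562367} \approx -6302.2$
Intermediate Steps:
$L{\left(x,Z \right)} = - 8 Z$
$E = - \frac{1}{3696} \approx -0.00027056$
$D = \frac{348562367}{67148928}$ ($D = 3 + \frac{39804 - \frac{1}{3696}}{\left(-8\right) \left(-37\right) + 17872} = 3 + \frac{147115583}{3696 \left(296 + 17872\right)} = 3 + \frac{147115583}{3696 \cdot 18168} = 3 + \frac{147115583}{3696} \cdot \frac{1}{18168} = 3 + \frac{147115583}{67148928} = \frac{348562367}{67148928} \approx 5.1909$)
$- \frac{32714}{D} = - \frac{32714}{\frac{348562367}{67148928}} = \left(-32714\right) \frac{67148928}{348562367} = - \frac{2196710030592}{348562367}$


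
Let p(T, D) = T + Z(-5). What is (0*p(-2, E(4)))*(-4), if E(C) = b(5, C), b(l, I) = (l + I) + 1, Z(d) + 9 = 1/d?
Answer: 0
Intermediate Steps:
Z(d) = -9 + 1/d
b(l, I) = 1 + I + l (b(l, I) = (I + l) + 1 = 1 + I + l)
E(C) = 6 + C (E(C) = 1 + C + 5 = 6 + C)
p(T, D) = -46/5 + T (p(T, D) = T + (-9 + 1/(-5)) = T + (-9 - ⅕) = T - 46/5 = -46/5 + T)
(0*p(-2, E(4)))*(-4) = (0*(-46/5 - 2))*(-4) = (0*(-56/5))*(-4) = 0*(-4) = 0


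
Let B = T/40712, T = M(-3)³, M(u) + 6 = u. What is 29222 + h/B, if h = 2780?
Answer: -91876522/729 ≈ -1.2603e+5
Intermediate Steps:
M(u) = -6 + u
T = -729 (T = (-6 - 3)³ = (-9)³ = -729)
B = -729/40712 ≈ -0.017906
29222 + h/B = 29222 + 2780/(-729/40712) = 29222 + 2780*(-40712/729) = 29222 - 113179360/729 = -91876522/729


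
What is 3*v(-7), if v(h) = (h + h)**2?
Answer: 588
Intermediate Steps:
v(h) = 4*h**2 (v(h) = (2*h)**2 = 4*h**2)
3*v(-7) = 3*(4*(-7)**2) = 3*(4*49) = 3*196 = 588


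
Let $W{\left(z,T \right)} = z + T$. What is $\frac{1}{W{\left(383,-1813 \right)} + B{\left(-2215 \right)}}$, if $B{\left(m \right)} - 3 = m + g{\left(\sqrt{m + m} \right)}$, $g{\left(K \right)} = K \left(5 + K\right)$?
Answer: $- \frac{i}{5 \sqrt{4430} + 8072 i} \approx -0.00012367 - 5.0988 \cdot 10^{-6} i$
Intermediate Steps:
$W{\left(z,T \right)} = T + z$
$B{\left(m \right)} = 3 + m + \sqrt{2} \sqrt{m} \left(5 + \sqrt{2} \sqrt{m}\right)$ ($B{\left(m \right)} = 3 + \left(m + \sqrt{m + m} \left(5 + \sqrt{m + m}\right)\right) = 3 + \left(m + \sqrt{2 m} \left(5 + \sqrt{2 m}\right)\right) = 3 + \left(m + \sqrt{2} \sqrt{m} \left(5 + \sqrt{2} \sqrt{m}\right)\right) = 3 + m + \sqrt{2} \sqrt{m} \left(5 + \sqrt{2} \sqrt{m}\right)$)
$\frac{1}{W{\left(383,-1813 \right)} + B{\left(-2215 \right)}} = \frac{1}{\left(-1813 + 383\right) + \left(3 + 3 \left(-2215\right) + 5 \sqrt{2} \sqrt{-2215}\right)} = \frac{1}{-1430 + \left(3 - 6645 + 5 \sqrt{2} i \sqrt{2215}\right)} = \frac{1}{-1430 + \left(3 - 6645 + 5 i \sqrt{4430}\right)} = \frac{1}{-1430 - \left(6642 - 5 i \sqrt{4430}\right)} = \frac{1}{-8072 + 5 i \sqrt{4430}}$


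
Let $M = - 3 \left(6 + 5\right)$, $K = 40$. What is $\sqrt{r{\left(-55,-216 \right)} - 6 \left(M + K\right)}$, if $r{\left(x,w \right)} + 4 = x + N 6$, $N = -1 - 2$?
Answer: $i \sqrt{119} \approx 10.909 i$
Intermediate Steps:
$N = -3$ ($N = -1 - 2 = -3$)
$M = -33$ ($M = \left(-3\right) 11 = -33$)
$r{\left(x,w \right)} = -22 + x$ ($r{\left(x,w \right)} = -4 + \left(x - 18\right) = -4 + \left(-18 + x\right) = -22 + x$)
$\sqrt{r{\left(-55,-216 \right)} - 6 \left(M + K\right)} = \sqrt{\left(-22 - 55\right) - 6 \left(-33 + 40\right)} = \sqrt{-77 - 42} = \sqrt{-119} = i \sqrt{119}$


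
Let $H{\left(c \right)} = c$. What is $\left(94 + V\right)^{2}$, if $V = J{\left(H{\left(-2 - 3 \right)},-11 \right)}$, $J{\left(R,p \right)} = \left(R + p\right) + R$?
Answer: $5329$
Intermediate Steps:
$J{\left(R,p \right)} = p + 2 R$
$V = -21$ ($V = -11 + 2 \left(-2 - 3\right) = -11 + 2 \left(-5\right) = -11 - 10 = -21$)
$\left(94 + V\right)^{2} = \left(94 - 21\right)^{2} = 73^{2} = 5329$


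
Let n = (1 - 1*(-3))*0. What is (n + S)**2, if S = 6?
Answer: 36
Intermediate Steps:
n = 0 (n = (1 + 3)*0 = 4*0 = 0)
(n + S)**2 = (0 + 6)**2 = 6**2 = 36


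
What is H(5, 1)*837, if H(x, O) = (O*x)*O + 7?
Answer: 10044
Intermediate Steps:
H(x, O) = 7 + x*O**2 (H(x, O) = x*O**2 + 7 = 7 + x*O**2)
H(5, 1)*837 = (7 + 5*1**2)*837 = (7 + 5*1)*837 = (7 + 5)*837 = 12*837 = 10044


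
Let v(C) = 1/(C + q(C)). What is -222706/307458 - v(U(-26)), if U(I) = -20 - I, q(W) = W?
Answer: -496655/614916 ≈ -0.80768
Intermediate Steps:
v(C) = 1/(2*C) (v(C) = 1/(C + C) = 1/(2*C))
-222706/307458 - v(U(-26)) = -222706/307458 - 1/(2*(-20 - 1*(-26))) = -222706*1/307458 - 1/(2*(-20 + 26)) = -111353/153729 - 1/(2*6) = -111353/153729 - 1*1/12 = -111353/153729 - 1/12 = -496655/614916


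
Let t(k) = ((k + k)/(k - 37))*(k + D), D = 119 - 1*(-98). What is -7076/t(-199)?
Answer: -417484/1791 ≈ -233.10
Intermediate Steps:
D = 217 (D = 119 + 98 = 217)
t(k) = 2*k*(217 + k)/(-37 + k) (t(k) = ((k + k)/(k - 37))*(k + 217) = ((2*k)/(-37 + k))*(217 + k) = (2*k/(-37 + k))*(217 + k) = 2*k*(217 + k)/(-37 + k))
-7076/t(-199) = -7076*(-(-37 - 199)/(398*(217 - 199))) = -7076/(2*(-199)*18/(-236)) = -7076/(2*(-199)*(-1/236)*18) = -7076/1791/59 = -7076*59/1791 = -417484/1791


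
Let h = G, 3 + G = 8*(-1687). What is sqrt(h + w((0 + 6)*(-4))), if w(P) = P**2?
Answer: I*sqrt(12923) ≈ 113.68*I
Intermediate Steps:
G = -13499 (G = -3 + 8*(-1687) = -3 - 13496 = -13499)
h = -13499
sqrt(h + w((0 + 6)*(-4))) = sqrt(-13499 + ((0 + 6)*(-4))**2) = sqrt(-13499 + (6*(-4))**2) = sqrt(-13499 + (-24)**2) = sqrt(-13499 + 576) = sqrt(-12923) = I*sqrt(12923)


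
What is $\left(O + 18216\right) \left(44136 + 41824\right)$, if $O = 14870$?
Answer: $2844072560$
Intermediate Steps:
$\left(O + 18216\right) \left(44136 + 41824\right) = \left(14870 + 18216\right) \left(44136 + 41824\right) = 33086 \cdot 85960 = 2844072560$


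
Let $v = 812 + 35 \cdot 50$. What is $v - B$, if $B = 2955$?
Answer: $-393$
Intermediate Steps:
$v = 2562$ ($v = 812 + 1750 = 2562$)
$v - B = 2562 - 2955 = -393$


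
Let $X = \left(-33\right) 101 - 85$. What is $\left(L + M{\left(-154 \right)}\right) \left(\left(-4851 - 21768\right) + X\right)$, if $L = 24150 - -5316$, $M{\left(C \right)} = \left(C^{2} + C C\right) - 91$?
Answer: $-2307051859$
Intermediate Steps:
$X = -3418$ ($X = -3333 - 85 = -3418$)
$M{\left(C \right)} = -91 + 2 C^{2}$ ($M{\left(C \right)} = \left(C^{2} + C^{2}\right) - 91 = 2 C^{2} - 91 = -91 + 2 C^{2}$)
$L = 29466$ ($L = 24150 + 5316 = 29466$)
$\left(L + M{\left(-154 \right)}\right) \left(\left(-4851 - 21768\right) + X\right) = \left(29466 - \left(91 - 2 \left(-154\right)^{2}\right)\right) \left(\left(-4851 - 21768\right) - 3418\right) = \left(29466 + \left(-91 + 2 \cdot 23716\right)\right) \left(-26619 - 3418\right) = \left(29466 + \left(-91 + 47432\right)\right) \left(-30037\right) = \left(29466 + 47341\right) \left(-30037\right) = 76807 \left(-30037\right) = -2307051859$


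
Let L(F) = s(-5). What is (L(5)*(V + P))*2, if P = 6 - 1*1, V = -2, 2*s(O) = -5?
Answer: -15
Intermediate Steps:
s(O) = -5/2 (s(O) = (½)*(-5) = -5/2)
L(F) = -5/2
P = 5 (P = 6 - 1 = 5)
(L(5)*(V + P))*2 = -5*(-2 + 5)/2*2 = -5/2*3*2 = -15/2*2 = -15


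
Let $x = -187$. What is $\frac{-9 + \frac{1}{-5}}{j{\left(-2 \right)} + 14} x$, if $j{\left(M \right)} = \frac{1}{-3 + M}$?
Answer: $\frac{374}{3} \approx 124.67$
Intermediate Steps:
$\frac{-9 + \frac{1}{-5}}{j{\left(-2 \right)} + 14} x = \frac{-9 + \frac{1}{-5}}{\frac{1}{-3 - 2} + 14} \left(-187\right) = \frac{-9 - \frac{1}{5}}{\frac{1}{-5} + 14} \left(-187\right) = - \frac{46}{5 \left(- \frac{1}{5} + 14\right)} \left(-187\right) = - \frac{46}{5 \cdot \frac{69}{5}} \left(-187\right) = \left(- \frac{46}{5}\right) \frac{5}{69} \left(-187\right) = \left(- \frac{2}{3}\right) \left(-187\right) = \frac{374}{3}$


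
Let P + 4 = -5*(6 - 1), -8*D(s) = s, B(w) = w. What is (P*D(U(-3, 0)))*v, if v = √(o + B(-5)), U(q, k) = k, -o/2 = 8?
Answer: 0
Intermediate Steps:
o = -16 (o = -2*8 = -16)
D(s) = -s/8
P = -29 (P = -4 - 5*(6 - 1) = -4 - 5*5 = -4 - 25 = -29)
v = I*√21 (v = √(-16 - 5) = √(-21) = I*√21 ≈ 4.5826*I)
(P*D(U(-3, 0)))*v = (-(-29)*0/8)*(I*√21) = (-29*0)*(I*√21) = 0*(I*√21) = 0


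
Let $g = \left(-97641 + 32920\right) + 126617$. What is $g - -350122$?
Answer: $412018$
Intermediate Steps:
$g = 61896$ ($g = -64721 + 126617 = 61896$)
$g - -350122 = 61896 - -350122 = 61896 + 350122 = 412018$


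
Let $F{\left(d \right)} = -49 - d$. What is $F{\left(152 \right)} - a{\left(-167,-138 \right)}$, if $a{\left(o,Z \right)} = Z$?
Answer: $-63$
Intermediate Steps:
$F{\left(152 \right)} - a{\left(-167,-138 \right)} = \left(-49 - 152\right) - -138 = \left(-49 - 152\right) + 138 = -201 + 138 = -63$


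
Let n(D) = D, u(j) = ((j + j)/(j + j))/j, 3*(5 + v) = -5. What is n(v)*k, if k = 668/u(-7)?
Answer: 93520/3 ≈ 31173.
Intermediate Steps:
v = -20/3 (v = -5 + (⅓)*(-5) = -5 - 5/3 = -20/3 ≈ -6.6667)
u(j) = 1/j (u(j) = ((2*j)/((2*j)))/j = ((2*j)*(1/(2*j)))/j = 1/j)
k = -4676 (k = 668/(1/(-7)) = 668/(-⅐) = 668*(-7) = -4676)
n(v)*k = -20/3*(-4676) = 93520/3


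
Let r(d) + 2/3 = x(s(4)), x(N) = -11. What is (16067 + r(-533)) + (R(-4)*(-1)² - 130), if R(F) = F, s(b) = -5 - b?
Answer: 47764/3 ≈ 15921.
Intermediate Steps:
r(d) = -35/3 (r(d) = -⅔ - 11 = -35/3)
(16067 + r(-533)) + (R(-4)*(-1)² - 130) = (16067 - 35/3) + (-4*(-1)² - 130) = 48166/3 + (-4*1 - 130) = 48166/3 + (-4 - 130) = 48166/3 - 134 = 47764/3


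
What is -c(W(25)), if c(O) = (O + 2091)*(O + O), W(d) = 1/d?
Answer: -104552/625 ≈ -167.28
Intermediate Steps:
c(O) = 2*O*(2091 + O) (c(O) = (2091 + O)*(2*O) = 2*O*(2091 + O))
-c(W(25)) = -2*(2091 + 1/25)/25 = -2*52276/(25*25) = -1*104552/625 = -104552/625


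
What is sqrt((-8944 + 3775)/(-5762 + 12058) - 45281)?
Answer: I*sqrt(448738499030)/3148 ≈ 212.8*I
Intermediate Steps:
sqrt((-8944 + 3775)/(-5762 + 12058) - 45281) = sqrt(-5169/6296 - 45281) = sqrt(-285094345/6296) = I*sqrt(448738499030)/3148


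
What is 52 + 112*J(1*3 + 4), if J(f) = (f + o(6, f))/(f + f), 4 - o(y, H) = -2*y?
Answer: 236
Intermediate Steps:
o(y, H) = 4 + 2*y (o(y, H) = 4 - (-2)*y = 4 + 2*y)
J(f) = (16 + f)/(2*f) (J(f) = (f + (4 + 2*6))/(f + f) = (f + (4 + 12))/((2*f)) = (f + 16)*(1/(2*f)) = (16 + f)*(1/(2*f)) = (16 + f)/(2*f))
52 + 112*J(1*3 + 4) = 52 + 112*((16 + (1*3 + 4))/(2*(1*3 + 4))) = 52 + 112*((16 + (3 + 4))/(2*(3 + 4))) = 52 + 112*((1/2)*(16 + 7)/7) = 52 + 112*((1/2)*(1/7)*23) = 52 + 112*(23/14) = 52 + 184 = 236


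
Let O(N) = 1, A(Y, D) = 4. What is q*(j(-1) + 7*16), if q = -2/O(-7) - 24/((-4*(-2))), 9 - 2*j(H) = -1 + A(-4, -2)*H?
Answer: -595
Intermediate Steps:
j(H) = 5 - 2*H (j(H) = 9/2 - (-1 + 4*H)/2 = 9/2 + (1/2 - 2*H) = 5 - 2*H)
q = -5 (q = -2/1 - 24/((-4*(-2))) = -2*1 - 24/8 = -2 - 24*1/8 = -2 - 3 = -5)
q*(j(-1) + 7*16) = -5*((5 - 2*(-1)) + 7*16) = -5*((5 + 2) + 112) = -5*(7 + 112) = -5*119 = -595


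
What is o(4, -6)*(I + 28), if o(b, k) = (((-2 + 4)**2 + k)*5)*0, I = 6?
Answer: 0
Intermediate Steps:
o(b, k) = 0 (o(b, k) = ((2**2 + k)*5)*0 = ((4 + k)*5)*0 = (20 + 5*k)*0 = 0)
o(4, -6)*(I + 28) = 0*(6 + 28) = 0*34 = 0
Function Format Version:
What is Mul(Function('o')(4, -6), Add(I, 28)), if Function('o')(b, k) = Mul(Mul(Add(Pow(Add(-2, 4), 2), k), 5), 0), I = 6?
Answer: 0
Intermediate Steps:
Function('o')(b, k) = 0 (Function('o')(b, k) = Mul(Mul(Add(Pow(2, 2), k), 5), 0) = Mul(Mul(Add(4, k), 5), 0) = Mul(Add(20, Mul(5, k)), 0) = 0)
Mul(Function('o')(4, -6), Add(I, 28)) = Mul(0, Add(6, 28)) = Mul(0, 34) = 0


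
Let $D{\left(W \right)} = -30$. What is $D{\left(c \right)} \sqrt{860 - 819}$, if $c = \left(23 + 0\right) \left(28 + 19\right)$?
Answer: $- 30 \sqrt{41} \approx -192.09$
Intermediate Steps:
$c = 1081$ ($c = 23 \cdot 47 = 1081$)
$D{\left(c \right)} \sqrt{860 - 819} = - 30 \sqrt{860 - 819} = - 30 \sqrt{41}$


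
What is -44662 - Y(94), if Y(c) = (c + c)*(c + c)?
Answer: -80006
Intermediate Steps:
Y(c) = 4*c**2 (Y(c) = (2*c)*(2*c) = 4*c**2)
-44662 - Y(94) = -44662 - 4*94**2 = -44662 - 4*8836 = -44662 - 1*35344 = -44662 - 35344 = -80006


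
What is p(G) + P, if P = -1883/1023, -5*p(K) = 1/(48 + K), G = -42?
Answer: -19171/10230 ≈ -1.8740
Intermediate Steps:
p(K) = -1/(5*(48 + K))
P = -1883/1023 (P = -1883*1/1023 = -1883/1023 ≈ -1.8407)
p(G) + P = -1/(240 + 5*(-42)) - 1883/1023 = -1/(240 - 210) - 1883/1023 = -1/30 - 1883/1023 = -19171/10230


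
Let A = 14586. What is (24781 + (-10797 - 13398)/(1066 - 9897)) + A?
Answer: 347674172/8831 ≈ 39370.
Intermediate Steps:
(24781 + (-10797 - 13398)/(1066 - 9897)) + A = (24781 + (-10797 - 13398)/(1066 - 9897)) + 14586 = (24781 - 24195/(-8831)) + 14586 = (24781 - 24195*(-1/8831)) + 14586 = (24781 + 24195/8831) + 14586 = 218865206/8831 + 14586 = 347674172/8831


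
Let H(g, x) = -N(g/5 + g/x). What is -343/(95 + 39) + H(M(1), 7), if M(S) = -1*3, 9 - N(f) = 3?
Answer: -1147/134 ≈ -8.5597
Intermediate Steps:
N(f) = 6 (N(f) = 9 - 1*3 = 9 - 3 = 6)
M(S) = -3
H(g, x) = -6 (H(g, x) = -1*6 = -6)
-343/(95 + 39) + H(M(1), 7) = -343/(95 + 39) - 6 = -343/134 - 6 = -1147/134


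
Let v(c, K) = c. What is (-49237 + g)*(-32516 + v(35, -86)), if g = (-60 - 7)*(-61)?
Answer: 1466517150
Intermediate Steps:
g = 4087 (g = -67*(-61) = 4087)
(-49237 + g)*(-32516 + v(35, -86)) = (-49237 + 4087)*(-32516 + 35) = -45150*(-32481) = 1466517150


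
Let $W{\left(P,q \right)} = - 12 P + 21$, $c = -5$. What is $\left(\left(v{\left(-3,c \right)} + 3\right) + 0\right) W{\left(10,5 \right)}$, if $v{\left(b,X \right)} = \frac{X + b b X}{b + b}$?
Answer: $-1122$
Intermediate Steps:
$v{\left(b,X \right)} = \frac{X + X b^{2}}{2 b}$ ($v{\left(b,X \right)} = \frac{X + b^{2} X}{2 b} = \left(X + X b^{2}\right) \frac{1}{2 b} = \frac{X + X b^{2}}{2 b}$)
$W{\left(P,q \right)} = 21 - 12 P$
$\left(\left(v{\left(-3,c \right)} + 3\right) + 0\right) W{\left(10,5 \right)} = \left(\left(\frac{1}{2} \left(-5\right) \frac{1}{-3} \left(1 + \left(-3\right)^{2}\right) + 3\right) + 0\right) \left(21 - 120\right) = \left(\left(\frac{1}{2} \left(-5\right) \left(- \frac{1}{3}\right) \left(1 + 9\right) + 3\right) + 0\right) \left(21 - 120\right) = \left(\left(\frac{1}{2} \left(-5\right) \left(- \frac{1}{3}\right) 10 + 3\right) + 0\right) \left(-99\right) = \left(\left(\frac{25}{3} + 3\right) + 0\right) \left(-99\right) = \left(\frac{34}{3} + 0\right) \left(-99\right) = \frac{34}{3} \left(-99\right) = -1122$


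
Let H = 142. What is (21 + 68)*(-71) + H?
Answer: -6177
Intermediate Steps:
(21 + 68)*(-71) + H = (21 + 68)*(-71) + 142 = 89*(-71) + 142 = -6319 + 142 = -6177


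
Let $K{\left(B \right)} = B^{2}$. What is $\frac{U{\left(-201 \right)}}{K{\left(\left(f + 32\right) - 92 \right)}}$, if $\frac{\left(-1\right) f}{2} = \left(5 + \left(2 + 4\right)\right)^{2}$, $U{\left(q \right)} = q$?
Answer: $- \frac{201}{91204} \approx -0.0022039$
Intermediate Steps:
$f = -242$ ($f = - 2 \left(5 + \left(2 + 4\right)\right)^{2} = - 2 \left(5 + 6\right)^{2} = - 2 \cdot 11^{2} = \left(-2\right) 121 = -242$)
$\frac{U{\left(-201 \right)}}{K{\left(\left(f + 32\right) - 92 \right)}} = - \frac{201}{\left(\left(-242 + 32\right) - 92\right)^{2}} = - \frac{201}{\left(-210 - 92\right)^{2}} = - \frac{201}{\left(-302\right)^{2}} = - \frac{201}{91204}$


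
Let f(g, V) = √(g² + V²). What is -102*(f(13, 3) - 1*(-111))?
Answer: -11322 - 102*√178 ≈ -12683.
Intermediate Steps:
f(g, V) = √(V² + g²)
-102*(f(13, 3) - 1*(-111)) = -102*(√(3² + 13²) - 1*(-111)) = -102*(√(9 + 169) + 111) = -102*(√178 + 111) = -102*(111 + √178) = -11322 - 102*√178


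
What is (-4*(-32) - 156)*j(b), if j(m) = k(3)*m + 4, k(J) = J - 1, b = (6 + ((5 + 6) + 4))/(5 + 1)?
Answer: -308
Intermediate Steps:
b = 7/2 (b = (6 + (11 + 4))/6 = (6 + 15)*(⅙) = 21*(⅙) = 7/2 ≈ 3.5000)
k(J) = -1 + J
j(m) = 4 + 2*m (j(m) = (-1 + 3)*m + 4 = 2*m + 4 = 4 + 2*m)
(-4*(-32) - 156)*j(b) = (-4*(-32) - 156)*(4 + 2*(7/2)) = (128 - 156)*(4 + 7) = -28*11 = -308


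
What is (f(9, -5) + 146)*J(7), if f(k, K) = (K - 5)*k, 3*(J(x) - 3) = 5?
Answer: 784/3 ≈ 261.33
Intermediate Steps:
J(x) = 14/3 (J(x) = 3 + (⅓)*5 = 3 + 5/3 = 14/3)
f(k, K) = k*(-5 + K) (f(k, K) = (-5 + K)*k = k*(-5 + K))
(f(9, -5) + 146)*J(7) = (9*(-5 - 5) + 146)*(14/3) = (9*(-10) + 146)*(14/3) = (-90 + 146)*(14/3) = 56*(14/3) = 784/3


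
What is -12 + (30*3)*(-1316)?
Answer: -118452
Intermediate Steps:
-12 + (30*3)*(-1316) = -12 + 90*(-1316) = -12 - 118440 = -118452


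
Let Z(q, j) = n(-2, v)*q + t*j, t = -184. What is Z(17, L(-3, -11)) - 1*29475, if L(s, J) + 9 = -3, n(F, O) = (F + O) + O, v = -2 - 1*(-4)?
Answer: -27233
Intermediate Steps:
v = 2 (v = -2 + 4 = 2)
n(F, O) = F + 2*O
L(s, J) = -12 (L(s, J) = -9 - 3 = -12)
Z(q, j) = -184*j + 2*q (Z(q, j) = (-2 + 2*2)*q - 184*j = (-2 + 4)*q - 184*j = 2*q - 184*j = -184*j + 2*q)
Z(17, L(-3, -11)) - 1*29475 = (-184*(-12) + 2*17) - 1*29475 = (2208 + 34) - 29475 = 2242 - 29475 = -27233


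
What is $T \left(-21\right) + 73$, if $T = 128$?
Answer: $-2615$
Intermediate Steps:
$T \left(-21\right) + 73 = 128 \left(-21\right) + 73 = -2688 + 73 = -2615$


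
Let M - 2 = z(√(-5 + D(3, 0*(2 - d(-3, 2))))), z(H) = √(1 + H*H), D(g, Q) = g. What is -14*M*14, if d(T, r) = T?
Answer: -392 - 196*I ≈ -392.0 - 196.0*I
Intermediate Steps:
z(H) = √(1 + H²)
M = 2 + I (M = 2 + √(1 + (√(-5 + 3))²) = 2 + √(1 + (√(-2))²) = 2 + √(1 + (I*√2)²) = 2 + √(1 - 2) = 2 + √(-1) = 2 + I ≈ 2.0 + 1.0*I)
-14*M*14 = -14*(2 + I)*14 = (-28 - 14*I)*14 = -392 - 196*I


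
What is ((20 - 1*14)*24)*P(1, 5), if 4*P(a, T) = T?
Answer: 180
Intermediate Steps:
P(a, T) = T/4
((20 - 1*14)*24)*P(1, 5) = ((20 - 1*14)*24)*((1/4)*5) = ((20 - 14)*24)*(5/4) = (6*24)*(5/4) = 144*(5/4) = 180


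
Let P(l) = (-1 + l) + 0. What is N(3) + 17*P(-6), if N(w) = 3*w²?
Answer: -92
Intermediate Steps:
P(l) = -1 + l
N(3) + 17*P(-6) = 3*3² + 17*(-1 - 6) = 3*9 + 17*(-7) = 27 - 119 = -92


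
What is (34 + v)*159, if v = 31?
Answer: 10335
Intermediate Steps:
(34 + v)*159 = (34 + 31)*159 = 65*159 = 10335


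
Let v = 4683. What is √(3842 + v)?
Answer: 5*√341 ≈ 92.331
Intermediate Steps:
√(3842 + v) = √(3842 + 4683) = √8525 = 5*√341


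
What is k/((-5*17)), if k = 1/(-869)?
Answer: 1/73865 ≈ 1.3538e-5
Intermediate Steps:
k = -1/869 ≈ -0.0011507
k/((-5*17)) = -1/(869*((-5*17))) = -1/869/(-85) = -1/869*(-1/85) = 1/73865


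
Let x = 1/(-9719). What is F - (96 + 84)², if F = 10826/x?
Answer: -105250294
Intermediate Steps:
x = -1/9719 ≈ -0.00010289
F = -105217894 (F = 10826/(-1/9719) = 10826*(-9719) = -105217894)
F - (96 + 84)² = -105217894 - (96 + 84)² = -105217894 - 1*180² = -105217894 - 1*32400 = -105217894 - 32400 = -105250294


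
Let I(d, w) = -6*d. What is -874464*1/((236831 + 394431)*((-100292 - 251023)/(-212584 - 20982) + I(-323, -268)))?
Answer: -34040843104/47660514882571 ≈ -0.00071424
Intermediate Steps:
-874464*1/((236831 + 394431)*((-100292 - 251023)/(-212584 - 20982) + I(-323, -268))) = -874464*1/((236831 + 394431)*((-100292 - 251023)/(-212584 - 20982) - 6*(-323))) = -874464*1/(631262*(-351315/(-233566) + 1938)) = -874464*1/(631262*(-351315*(-1/233566) + 1938)) = -874464*1/(631262*(351315/233566 + 1938)) = -874464/((453002223/233566)*631262) = -874464/142981544647713/116783 = -874464*116783/142981544647713 = -34040843104/47660514882571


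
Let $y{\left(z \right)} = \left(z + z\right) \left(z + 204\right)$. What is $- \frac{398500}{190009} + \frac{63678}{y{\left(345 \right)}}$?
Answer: $- \frac{23142731983}{11996218215} \approx -1.9292$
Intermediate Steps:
$y{\left(z \right)} = 2 z \left(204 + z\right)$
$- \frac{398500}{190009} + \frac{63678}{y{\left(345 \right)}} = - \frac{398500}{190009} + \frac{63678}{2 \cdot 345 \left(204 + 345\right)} = \left(-398500\right) \frac{1}{190009} + \frac{63678}{2 \cdot 345 \cdot 549} = - \frac{398500}{190009} + \frac{63678}{378810} = - \frac{398500}{190009} + 63678 \cdot \frac{1}{378810} = - \frac{398500}{190009} + \frac{10613}{63135} = - \frac{23142731983}{11996218215}$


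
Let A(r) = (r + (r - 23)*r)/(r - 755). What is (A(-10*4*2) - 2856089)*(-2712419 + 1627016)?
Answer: 517703035378485/167 ≈ 3.1000e+12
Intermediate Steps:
A(r) = (r + r*(-23 + r))/(-755 + r) (A(r) = (r + (-23 + r)*r)/(-755 + r) = (r + r*(-23 + r))/(-755 + r))
(A(-10*4*2) - 2856089)*(-2712419 + 1627016) = ((-10*4*2)*(-22 - 10*4*2)/(-755 - 10*4*2) - 2856089)*(-2712419 + 1627016) = ((-40*2)*(-22 - 40*2)/(-755 - 40*2) - 2856089)*(-1085403) = (-80*(-22 - 80)/(-755 - 80) - 2856089)*(-1085403) = (-80*(-102)/(-835) - 2856089)*(-1085403) = (-80*(-1/835)*(-102) - 2856089)*(-1085403) = (-1632/167 - 2856089)*(-1085403) = -476968495/167*(-1085403) = 517703035378485/167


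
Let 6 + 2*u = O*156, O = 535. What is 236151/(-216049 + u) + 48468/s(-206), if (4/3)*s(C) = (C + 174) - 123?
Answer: -11301988333/27019910 ≈ -418.28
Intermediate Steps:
s(C) = 153/4 + 3*C/4 (s(C) = 3*((C + 174) - 123)/4 = 3*((174 + C) - 123)/4 = 3*(51 + C)/4 = 153/4 + 3*C/4)
u = 41727 (u = -3 + (535*156)/2 = -3 + (1/2)*83460 = -3 + 41730 = 41727)
236151/(-216049 + u) + 48468/s(-206) = 236151/(-216049 + 41727) + 48468/(153/4 + (3/4)*(-206)) = 236151/(-174322) + 48468/(153/4 - 309/2) = 236151*(-1/174322) + 48468/(-465/4) = -236151/174322 + 48468*(-4/465) = -236151/174322 - 64624/155 = -11301988333/27019910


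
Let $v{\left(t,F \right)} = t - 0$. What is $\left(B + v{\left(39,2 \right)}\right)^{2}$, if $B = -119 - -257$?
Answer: $31329$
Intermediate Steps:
$v{\left(t,F \right)} = t$ ($v{\left(t,F \right)} = t + 0 = t$)
$B = 138$ ($B = -119 + 257 = 138$)
$\left(B + v{\left(39,2 \right)}\right)^{2} = \left(138 + 39\right)^{2} = 177^{2} = 31329$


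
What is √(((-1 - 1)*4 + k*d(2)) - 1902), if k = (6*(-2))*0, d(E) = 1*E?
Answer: I*√1910 ≈ 43.704*I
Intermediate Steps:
d(E) = E
k = 0 (k = -12*0 = 0)
√(((-1 - 1)*4 + k*d(2)) - 1902) = √(((-1 - 1)*4 + 0*2) - 1902) = √((-2*4 + 0) - 1902) = √((-8 + 0) - 1902) = √(-8 - 1902) = √(-1910) = I*√1910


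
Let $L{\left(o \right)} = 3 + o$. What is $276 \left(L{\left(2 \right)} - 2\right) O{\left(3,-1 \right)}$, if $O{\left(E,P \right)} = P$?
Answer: $-828$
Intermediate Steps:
$276 \left(L{\left(2 \right)} - 2\right) O{\left(3,-1 \right)} = 276 \left(\left(3 + 2\right) - 2\right) \left(-1\right) = 276 \left(5 - 2\right) \left(-1\right) = 276 \cdot 3 \left(-1\right) = 828 \left(-1\right) = -828$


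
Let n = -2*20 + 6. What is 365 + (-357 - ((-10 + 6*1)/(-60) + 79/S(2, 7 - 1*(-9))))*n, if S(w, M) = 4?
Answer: 395303/30 ≈ 13177.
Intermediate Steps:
n = -34 (n = -40 + 6 = -34)
365 + (-357 - ((-10 + 6*1)/(-60) + 79/S(2, 7 - 1*(-9))))*n = 365 + (-357 - ((-10 + 6*1)/(-60) + 79/4))*(-34) = 365 + (-357 - ((-10 + 6)*(-1/60) + 79*(¼)))*(-34) = 365 + (-357 - (-4*(-1/60) + 79/4))*(-34) = 365 + (-357 - (1/15 + 79/4))*(-34) = 365 + (-357 - 1*1189/60)*(-34) = 365 + (-357 - 1189/60)*(-34) = 365 - 22609/60*(-34) = 365 + 384353/30 = 395303/30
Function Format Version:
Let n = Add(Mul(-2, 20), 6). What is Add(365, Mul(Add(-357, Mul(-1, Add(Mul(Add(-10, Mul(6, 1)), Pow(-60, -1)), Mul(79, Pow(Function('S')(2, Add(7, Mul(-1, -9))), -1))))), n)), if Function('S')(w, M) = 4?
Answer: Rational(395303, 30) ≈ 13177.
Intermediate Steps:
n = -34 (n = Add(-40, 6) = -34)
Add(365, Mul(Add(-357, Mul(-1, Add(Mul(Add(-10, Mul(6, 1)), Pow(-60, -1)), Mul(79, Pow(Function('S')(2, Add(7, Mul(-1, -9))), -1))))), n)) = Add(365, Mul(Add(-357, Mul(-1, Add(Mul(Add(-10, Mul(6, 1)), Pow(-60, -1)), Mul(79, Pow(4, -1))))), -34)) = Add(365, Mul(Add(-357, Mul(-1, Add(Mul(Add(-10, 6), Rational(-1, 60)), Mul(79, Rational(1, 4))))), -34)) = Add(365, Mul(Add(-357, Mul(-1, Add(Mul(-4, Rational(-1, 60)), Rational(79, 4)))), -34)) = Add(365, Mul(Add(-357, Mul(-1, Add(Rational(1, 15), Rational(79, 4)))), -34)) = Add(365, Mul(Add(-357, Mul(-1, Rational(1189, 60))), -34)) = Add(365, Mul(Add(-357, Rational(-1189, 60)), -34)) = Add(365, Mul(Rational(-22609, 60), -34)) = Add(365, Rational(384353, 30)) = Rational(395303, 30)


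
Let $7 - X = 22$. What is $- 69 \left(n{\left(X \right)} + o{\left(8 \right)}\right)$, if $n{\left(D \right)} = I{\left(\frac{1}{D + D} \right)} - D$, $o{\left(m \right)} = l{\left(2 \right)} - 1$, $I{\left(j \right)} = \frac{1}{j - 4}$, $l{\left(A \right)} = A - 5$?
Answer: $- \frac{89769}{121} \approx -741.89$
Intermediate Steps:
$X = -15$ ($X = 7 - 22 = -15$)
$l{\left(A \right)} = -5 + A$
$I{\left(j \right)} = \frac{1}{-4 + j}$
$o{\left(m \right)} = -4$ ($o{\left(m \right)} = \left(-5 + 2\right) - 1 = -3 - 1 = -4$)
$n{\left(D \right)} = \frac{1}{-4 + \frac{1}{2 D}} - D$ ($n{\left(D \right)} = \frac{1}{-4 + \frac{1}{D + D}} - D = \frac{1}{-4 + \frac{1}{2 D}} - D$)
$- 69 \left(n{\left(X \right)} + o{\left(8 \right)}\right) = - 69 \left(- \frac{15 \left(-1 - -120\right)}{-1 + 8 \left(-15\right)} - 4\right) = - 69 \left(- \frac{15 \left(-1 + 120\right)}{-1 - 120} - 4\right) = - 69 \left(\left(-15\right) \frac{1}{-121} \cdot 119 - 4\right) = - 69 \left(\left(-15\right) \left(- \frac{1}{121}\right) 119 - 4\right) = - 69 \left(\frac{1785}{121} - 4\right) = \left(-69\right) \frac{1301}{121} = - \frac{89769}{121}$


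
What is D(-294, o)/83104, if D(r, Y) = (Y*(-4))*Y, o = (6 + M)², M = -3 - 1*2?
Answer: -1/20776 ≈ -4.8132e-5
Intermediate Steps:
M = -5 (M = -3 - 2 = -5)
o = 1 (o = (6 - 5)² = 1² = 1)
D(r, Y) = -4*Y² (D(r, Y) = (-4*Y)*Y = -4*Y²)
D(-294, o)/83104 = -4*1²/83104 = -4*1*(1/83104) = -4*1/83104 = -1/20776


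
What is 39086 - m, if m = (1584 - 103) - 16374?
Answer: 53979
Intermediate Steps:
m = -14893 (m = 1481 - 16374 = -14893)
39086 - m = 39086 - 1*(-14893) = 39086 + 14893 = 53979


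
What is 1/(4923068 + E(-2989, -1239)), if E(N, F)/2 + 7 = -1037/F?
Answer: 1239/6099665980 ≈ 2.0313e-7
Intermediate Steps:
E(N, F) = -14 - 2074/F (E(N, F) = -14 + 2*(-1037/F) = -14 - 2074/F)
1/(4923068 + E(-2989, -1239)) = 1/(4923068 + (-14 - 2074/(-1239))) = 1/(4923068 + (-14 - 2074*(-1/1239))) = 1/(4923068 + (-14 + 2074/1239)) = 1/(4923068 - 15272/1239) = 1/(6099665980/1239) = 1239/6099665980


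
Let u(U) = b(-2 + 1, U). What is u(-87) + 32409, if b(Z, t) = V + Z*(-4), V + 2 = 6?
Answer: 32417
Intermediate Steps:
V = 4 (V = -2 + 6 = 4)
b(Z, t) = 4 - 4*Z (b(Z, t) = 4 + Z*(-4) = 4 - 4*Z)
u(U) = 8 (u(U) = 4 - 4*(-2 + 1) = 4 - 4*(-1) = 4 + 4 = 8)
u(-87) + 32409 = 8 + 32409 = 32417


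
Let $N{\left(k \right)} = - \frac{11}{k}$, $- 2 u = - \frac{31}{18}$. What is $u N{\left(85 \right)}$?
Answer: $- \frac{341}{3060} \approx -0.11144$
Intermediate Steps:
$u = \frac{31}{36}$ ($u = - \frac{\left(-31\right) \frac{1}{18}}{2} = \left(- \frac{1}{2}\right) \left(- \frac{31}{18}\right) = \frac{31}{36} \approx 0.86111$)
$u N{\left(85 \right)} = \frac{31 \left(- \frac{11}{85}\right)}{36} = \frac{31 \left(\left(-11\right) \frac{1}{85}\right)}{36} = \frac{31}{36} \left(- \frac{11}{85}\right) = - \frac{341}{3060}$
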